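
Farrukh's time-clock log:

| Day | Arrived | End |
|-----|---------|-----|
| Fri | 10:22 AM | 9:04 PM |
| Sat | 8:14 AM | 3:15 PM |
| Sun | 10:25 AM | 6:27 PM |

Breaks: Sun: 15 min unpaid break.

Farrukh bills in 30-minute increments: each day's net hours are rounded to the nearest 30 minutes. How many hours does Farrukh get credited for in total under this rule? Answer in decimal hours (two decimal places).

Fri: 10:22 AM–9:04 PM = 10 h 42 min → rounds to 10 h 30 min
Sat: 8:14 AM–3:15 PM = 7 h 1 min → rounds to 7 h 0 min
Sun: 10:25 AM–6:27 PM = 8 h 2 min − 15 min = 7 h 47 min → rounds to 8 h 0 min
Total credited: 25 h 30 min.

25.50 hours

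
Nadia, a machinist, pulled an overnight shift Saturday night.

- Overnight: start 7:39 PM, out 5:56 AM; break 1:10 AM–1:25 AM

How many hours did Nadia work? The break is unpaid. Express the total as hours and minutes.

Overnight: 7:39 PM → midnight = 4 h 21 min; midnight → 5:56 AM = 5 h 56 min; span 10 h 17 min; less 15 min break → 10 h 2 min

10 h 2 min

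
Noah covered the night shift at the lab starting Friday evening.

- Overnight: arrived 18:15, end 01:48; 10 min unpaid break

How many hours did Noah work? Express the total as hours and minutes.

Overnight: 18:15 → midnight = 5 h 45 min; midnight → 01:48 = 1 h 48 min; span 7 h 33 min; less 10 min break → 7 h 23 min

7 h 23 min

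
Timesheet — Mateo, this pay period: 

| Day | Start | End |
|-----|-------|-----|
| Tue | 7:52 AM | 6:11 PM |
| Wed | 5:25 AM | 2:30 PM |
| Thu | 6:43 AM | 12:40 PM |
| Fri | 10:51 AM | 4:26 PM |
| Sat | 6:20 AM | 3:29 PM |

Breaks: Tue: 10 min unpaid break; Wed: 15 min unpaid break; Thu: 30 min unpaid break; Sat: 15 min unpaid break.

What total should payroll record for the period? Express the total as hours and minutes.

38 h 55 min

Tue: 7:52 AM–6:11 PM = 10 h 19 min; less 10 min break → 10 h 9 min
Wed: 5:25 AM–2:30 PM = 9 h 5 min; less 15 min break → 8 h 50 min
Thu: 6:43 AM–12:40 PM = 5 h 57 min; less 30 min break → 5 h 27 min
Fri: 10:51 AM–4:26 PM = 5 h 35 min
Sat: 6:20 AM–3:29 PM = 9 h 9 min; less 15 min break → 8 h 54 min
Total: 10 h 9 min + 8 h 50 min + 5 h 27 min + 5 h 35 min + 8 h 54 min = 38 h 55 min.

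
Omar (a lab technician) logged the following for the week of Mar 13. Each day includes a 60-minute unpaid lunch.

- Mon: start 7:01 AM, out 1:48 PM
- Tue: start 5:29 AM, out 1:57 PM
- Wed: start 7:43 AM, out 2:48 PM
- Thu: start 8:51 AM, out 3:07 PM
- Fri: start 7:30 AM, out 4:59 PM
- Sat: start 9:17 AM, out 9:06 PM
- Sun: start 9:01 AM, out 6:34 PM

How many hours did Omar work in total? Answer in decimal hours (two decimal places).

52.45 hours

Mon: 7:01 AM–1:48 PM = 6 h 47 min; less 60 min break → 5 h 47 min
Tue: 5:29 AM–1:57 PM = 8 h 28 min; less 60 min break → 7 h 28 min
Wed: 7:43 AM–2:48 PM = 7 h 5 min; less 60 min break → 6 h 5 min
Thu: 8:51 AM–3:07 PM = 6 h 16 min; less 60 min break → 5 h 16 min
Fri: 7:30 AM–4:59 PM = 9 h 29 min; less 60 min break → 8 h 29 min
Sat: 9:17 AM–9:06 PM = 11 h 49 min; less 60 min break → 10 h 49 min
Sun: 9:01 AM–6:34 PM = 9 h 33 min; less 60 min break → 8 h 33 min
Total: 5 h 47 min + 7 h 28 min + 6 h 5 min + 5 h 16 min + 8 h 29 min + 10 h 49 min + 8 h 33 min = 52 h 27 min.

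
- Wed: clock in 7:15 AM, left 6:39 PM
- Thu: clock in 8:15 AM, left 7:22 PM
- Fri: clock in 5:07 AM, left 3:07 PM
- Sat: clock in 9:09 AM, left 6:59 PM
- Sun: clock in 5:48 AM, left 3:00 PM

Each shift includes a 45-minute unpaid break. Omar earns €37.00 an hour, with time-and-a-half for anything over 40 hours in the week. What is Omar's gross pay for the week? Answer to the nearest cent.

€1912.90

Wed: 7:15 AM–6:39 PM = 11 h 24 min; less 45 min break → 10 h 39 min
Thu: 8:15 AM–7:22 PM = 11 h 7 min; less 45 min break → 10 h 22 min
Fri: 5:07 AM–3:07 PM = 10 h 0 min; less 45 min break → 9 h 15 min
Sat: 9:09 AM–6:59 PM = 9 h 50 min; less 45 min break → 9 h 5 min
Sun: 5:48 AM–3:00 PM = 9 h 12 min; less 45 min break → 8 h 27 min
Total worked: 47 h 48 min = 2868 min.
Regular 40 h 0 min = 2400 min at €37.00/h; overtime 7 h 48 min = 468 min at €55.50/h.
Pay = (2400 × €37.00 + 468 × €55.50) ÷ 60 = €1912.90.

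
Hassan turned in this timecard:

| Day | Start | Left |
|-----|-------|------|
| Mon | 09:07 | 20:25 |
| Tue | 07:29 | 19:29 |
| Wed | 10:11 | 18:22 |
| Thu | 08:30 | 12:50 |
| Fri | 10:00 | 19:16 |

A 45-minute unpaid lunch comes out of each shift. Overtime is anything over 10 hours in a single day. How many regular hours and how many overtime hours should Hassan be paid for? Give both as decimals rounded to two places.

Regular 39.53 hours, overtime 1.80 hours

Mon: 09:07–20:25 = 11 h 18 min; less 45 min break → 10 h 33 min
Tue: 07:29–19:29 = 12 h 0 min; less 45 min break → 11 h 15 min
Wed: 10:11–18:22 = 8 h 11 min; less 45 min break → 7 h 26 min
Thu: 08:30–12:50 = 4 h 20 min; less 45 min break → 3 h 35 min
Fri: 10:00–19:16 = 9 h 16 min; less 45 min break → 8 h 31 min
Mon reg 10 h 0 min / OT 0 h 33 min; Tue reg 10 h 0 min / OT 1 h 15 min; Wed reg 7 h 26 min / OT 0 h 0 min; Thu reg 3 h 35 min / OT 0 h 0 min; Fri reg 8 h 31 min / OT 0 h 0 min.
Totals: regular 39 h 32 min, overtime 1 h 48 min.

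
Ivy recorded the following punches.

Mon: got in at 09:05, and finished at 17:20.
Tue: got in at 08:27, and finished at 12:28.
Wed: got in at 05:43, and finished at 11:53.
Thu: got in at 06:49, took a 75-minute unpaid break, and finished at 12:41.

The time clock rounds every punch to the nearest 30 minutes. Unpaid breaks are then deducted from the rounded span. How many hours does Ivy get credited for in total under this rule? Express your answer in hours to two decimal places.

23.25 hours

Mon: in 09:05→09:00, out 17:20→17:30; 8 h 30 min
Tue: in 08:27→08:30, out 12:28→12:30; 4 h 0 min
Wed: in 05:43→05:30, out 11:53→12:00; 6 h 30 min
Thu: in 06:49→07:00, out 12:41→12:30; 5 h 30 min − 75 min = 4 h 15 min
Total credited: 23 h 15 min.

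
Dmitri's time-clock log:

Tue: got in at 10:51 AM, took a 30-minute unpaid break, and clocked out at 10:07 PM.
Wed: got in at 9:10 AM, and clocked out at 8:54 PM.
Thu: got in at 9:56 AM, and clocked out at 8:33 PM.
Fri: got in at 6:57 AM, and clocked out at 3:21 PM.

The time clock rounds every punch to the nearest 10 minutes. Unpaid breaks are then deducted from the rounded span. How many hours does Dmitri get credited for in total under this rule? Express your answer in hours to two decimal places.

Tue: in 10:51 AM→10:50 AM, out 10:07 PM→10:10 PM; 11 h 20 min − 30 min = 10 h 50 min
Wed: in 9:10 AM→9:10 AM, out 8:54 PM→8:50 PM; 11 h 40 min
Thu: in 9:56 AM→10:00 AM, out 8:33 PM→8:30 PM; 10 h 30 min
Fri: in 6:57 AM→7:00 AM, out 3:21 PM→3:20 PM; 8 h 20 min
Total credited: 41 h 20 min.

41.33 hours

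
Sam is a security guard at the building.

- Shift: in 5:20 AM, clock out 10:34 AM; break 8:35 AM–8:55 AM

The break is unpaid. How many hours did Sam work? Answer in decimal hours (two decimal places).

Shift: 5:20 AM–10:34 AM = 5 h 14 min; less 20 min break → 4 h 54 min

4.90 hours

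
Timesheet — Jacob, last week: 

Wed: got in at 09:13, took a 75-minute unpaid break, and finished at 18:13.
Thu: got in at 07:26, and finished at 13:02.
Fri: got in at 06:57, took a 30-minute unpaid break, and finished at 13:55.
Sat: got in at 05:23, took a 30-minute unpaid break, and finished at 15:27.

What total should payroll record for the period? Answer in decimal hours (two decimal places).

29.38 hours

Wed: 09:13–18:13 = 9 h 0 min; less 75 min break → 7 h 45 min
Thu: 07:26–13:02 = 5 h 36 min
Fri: 06:57–13:55 = 6 h 58 min; less 30 min break → 6 h 28 min
Sat: 05:23–15:27 = 10 h 4 min; less 30 min break → 9 h 34 min
Total: 7 h 45 min + 5 h 36 min + 6 h 28 min + 9 h 34 min = 29 h 23 min.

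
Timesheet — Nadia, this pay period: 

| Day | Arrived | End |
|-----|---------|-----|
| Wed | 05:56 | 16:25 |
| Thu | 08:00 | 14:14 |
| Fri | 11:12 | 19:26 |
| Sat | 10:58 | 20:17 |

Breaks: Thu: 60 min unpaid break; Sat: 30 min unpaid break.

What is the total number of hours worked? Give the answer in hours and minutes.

Wed: 05:56–16:25 = 10 h 29 min
Thu: 08:00–14:14 = 6 h 14 min; less 60 min break → 5 h 14 min
Fri: 11:12–19:26 = 8 h 14 min
Sat: 10:58–20:17 = 9 h 19 min; less 30 min break → 8 h 49 min
Total: 10 h 29 min + 5 h 14 min + 8 h 14 min + 8 h 49 min = 32 h 46 min.

32 h 46 min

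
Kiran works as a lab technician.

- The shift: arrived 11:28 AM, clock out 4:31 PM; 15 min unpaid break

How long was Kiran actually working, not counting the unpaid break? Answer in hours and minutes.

The shift: 11:28 AM–4:31 PM = 5 h 3 min; less 15 min break → 4 h 48 min

4 h 48 min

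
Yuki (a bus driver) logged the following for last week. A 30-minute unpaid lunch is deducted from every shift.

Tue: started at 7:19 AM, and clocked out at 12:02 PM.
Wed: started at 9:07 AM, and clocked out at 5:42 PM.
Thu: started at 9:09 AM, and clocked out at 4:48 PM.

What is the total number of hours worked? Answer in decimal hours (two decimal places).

19.45 hours

Tue: 7:19 AM–12:02 PM = 4 h 43 min; less 30 min break → 4 h 13 min
Wed: 9:07 AM–5:42 PM = 8 h 35 min; less 30 min break → 8 h 5 min
Thu: 9:09 AM–4:48 PM = 7 h 39 min; less 30 min break → 7 h 9 min
Total: 4 h 13 min + 8 h 5 min + 7 h 9 min = 19 h 27 min.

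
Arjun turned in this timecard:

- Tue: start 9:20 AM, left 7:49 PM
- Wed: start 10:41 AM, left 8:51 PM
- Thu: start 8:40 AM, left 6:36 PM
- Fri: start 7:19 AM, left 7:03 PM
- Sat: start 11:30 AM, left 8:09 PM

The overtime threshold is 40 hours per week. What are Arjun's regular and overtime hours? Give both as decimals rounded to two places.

Regular 40.00 hours, overtime 10.97 hours

Tue: 9:20 AM–7:49 PM = 10 h 29 min
Wed: 10:41 AM–8:51 PM = 10 h 10 min
Thu: 8:40 AM–6:36 PM = 9 h 56 min
Fri: 7:19 AM–7:03 PM = 11 h 44 min
Sat: 11:30 AM–8:09 PM = 8 h 39 min
Total worked: 50 h 58 min = 50.97 h.
Threshold 40 h → overtime 10 h 58 min, regular 40 h 0 min.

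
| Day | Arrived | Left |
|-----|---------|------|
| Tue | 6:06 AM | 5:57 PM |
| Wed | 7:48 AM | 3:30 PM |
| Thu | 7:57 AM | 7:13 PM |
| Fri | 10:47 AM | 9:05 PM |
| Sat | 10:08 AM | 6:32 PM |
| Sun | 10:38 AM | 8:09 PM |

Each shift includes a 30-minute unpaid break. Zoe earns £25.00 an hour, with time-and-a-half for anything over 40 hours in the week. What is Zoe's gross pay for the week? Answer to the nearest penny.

£1601.25

Tue: 6:06 AM–5:57 PM = 11 h 51 min; less 30 min break → 11 h 21 min
Wed: 7:48 AM–3:30 PM = 7 h 42 min; less 30 min break → 7 h 12 min
Thu: 7:57 AM–7:13 PM = 11 h 16 min; less 30 min break → 10 h 46 min
Fri: 10:47 AM–9:05 PM = 10 h 18 min; less 30 min break → 9 h 48 min
Sat: 10:08 AM–6:32 PM = 8 h 24 min; less 30 min break → 7 h 54 min
Sun: 10:38 AM–8:09 PM = 9 h 31 min; less 30 min break → 9 h 1 min
Total worked: 56 h 2 min = 3362 min.
Regular 40 h 0 min = 2400 min at £25.00/h; overtime 16 h 2 min = 962 min at £37.50/h.
Pay = (2400 × £25.00 + 962 × £37.50) ÷ 60 = £1601.25.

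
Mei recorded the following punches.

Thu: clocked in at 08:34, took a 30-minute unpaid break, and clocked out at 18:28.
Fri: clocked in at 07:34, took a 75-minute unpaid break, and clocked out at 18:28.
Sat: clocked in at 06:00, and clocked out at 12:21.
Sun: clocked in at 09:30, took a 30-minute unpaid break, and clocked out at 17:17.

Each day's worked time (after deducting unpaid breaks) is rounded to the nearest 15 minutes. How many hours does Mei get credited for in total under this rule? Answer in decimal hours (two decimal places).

Thu: 08:34–18:28 = 9 h 54 min − 30 min = 9 h 24 min → rounds to 9 h 30 min
Fri: 07:34–18:28 = 10 h 54 min − 75 min = 9 h 39 min → rounds to 9 h 45 min
Sat: 06:00–12:21 = 6 h 21 min → rounds to 6 h 15 min
Sun: 09:30–17:17 = 7 h 47 min − 30 min = 7 h 17 min → rounds to 7 h 15 min
Total credited: 32 h 45 min.

32.75 hours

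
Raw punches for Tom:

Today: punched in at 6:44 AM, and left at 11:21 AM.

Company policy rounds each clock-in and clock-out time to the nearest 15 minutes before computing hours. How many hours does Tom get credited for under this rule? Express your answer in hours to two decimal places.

4.50 hours

Today: in 6:44 AM→6:45 AM, out 11:21 AM→11:15 AM; 4 h 30 min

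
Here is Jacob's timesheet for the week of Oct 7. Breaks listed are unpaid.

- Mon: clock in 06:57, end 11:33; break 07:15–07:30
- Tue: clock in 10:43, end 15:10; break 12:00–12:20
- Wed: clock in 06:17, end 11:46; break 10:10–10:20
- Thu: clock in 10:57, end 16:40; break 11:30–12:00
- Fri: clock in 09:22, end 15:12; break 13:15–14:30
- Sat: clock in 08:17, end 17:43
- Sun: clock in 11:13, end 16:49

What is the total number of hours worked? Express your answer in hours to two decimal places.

38.62 hours

Mon: 06:57–11:33 = 4 h 36 min; less 15 min break → 4 h 21 min
Tue: 10:43–15:10 = 4 h 27 min; less 20 min break → 4 h 7 min
Wed: 06:17–11:46 = 5 h 29 min; less 10 min break → 5 h 19 min
Thu: 10:57–16:40 = 5 h 43 min; less 30 min break → 5 h 13 min
Fri: 09:22–15:12 = 5 h 50 min; less 75 min break → 4 h 35 min
Sat: 08:17–17:43 = 9 h 26 min
Sun: 11:13–16:49 = 5 h 36 min
Total: 4 h 21 min + 4 h 7 min + 5 h 19 min + 5 h 13 min + 4 h 35 min + 9 h 26 min + 5 h 36 min = 38 h 37 min.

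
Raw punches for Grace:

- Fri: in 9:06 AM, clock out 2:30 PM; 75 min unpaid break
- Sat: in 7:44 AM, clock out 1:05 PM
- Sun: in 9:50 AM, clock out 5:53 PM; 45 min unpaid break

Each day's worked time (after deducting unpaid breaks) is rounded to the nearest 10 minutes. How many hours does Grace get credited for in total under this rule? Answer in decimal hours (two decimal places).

16.83 hours

Fri: 9:06 AM–2:30 PM = 5 h 24 min − 75 min = 4 h 9 min → rounds to 4 h 10 min
Sat: 7:44 AM–1:05 PM = 5 h 21 min → rounds to 5 h 20 min
Sun: 9:50 AM–5:53 PM = 8 h 3 min − 45 min = 7 h 18 min → rounds to 7 h 20 min
Total credited: 16 h 50 min.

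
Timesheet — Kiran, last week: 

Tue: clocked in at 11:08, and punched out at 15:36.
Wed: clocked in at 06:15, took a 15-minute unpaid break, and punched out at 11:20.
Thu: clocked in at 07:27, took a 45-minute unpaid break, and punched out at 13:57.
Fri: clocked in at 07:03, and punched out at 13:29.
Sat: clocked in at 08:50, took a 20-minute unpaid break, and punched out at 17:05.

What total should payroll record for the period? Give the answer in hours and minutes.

29 h 24 min

Tue: 11:08–15:36 = 4 h 28 min
Wed: 06:15–11:20 = 5 h 5 min; less 15 min break → 4 h 50 min
Thu: 07:27–13:57 = 6 h 30 min; less 45 min break → 5 h 45 min
Fri: 07:03–13:29 = 6 h 26 min
Sat: 08:50–17:05 = 8 h 15 min; less 20 min break → 7 h 55 min
Total: 4 h 28 min + 4 h 50 min + 5 h 45 min + 6 h 26 min + 7 h 55 min = 29 h 24 min.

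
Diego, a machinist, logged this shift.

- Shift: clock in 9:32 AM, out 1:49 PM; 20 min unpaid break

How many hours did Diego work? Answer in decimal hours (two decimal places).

Shift: 9:32 AM–1:49 PM = 4 h 17 min; less 20 min break → 3 h 57 min

3.95 hours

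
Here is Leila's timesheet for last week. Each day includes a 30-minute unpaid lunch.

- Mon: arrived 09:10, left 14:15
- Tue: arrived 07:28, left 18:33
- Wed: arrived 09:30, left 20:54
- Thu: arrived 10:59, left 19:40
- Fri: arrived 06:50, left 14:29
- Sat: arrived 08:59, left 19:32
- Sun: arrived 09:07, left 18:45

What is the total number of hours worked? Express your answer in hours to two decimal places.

Mon: 09:10–14:15 = 5 h 5 min; less 30 min break → 4 h 35 min
Tue: 07:28–18:33 = 11 h 5 min; less 30 min break → 10 h 35 min
Wed: 09:30–20:54 = 11 h 24 min; less 30 min break → 10 h 54 min
Thu: 10:59–19:40 = 8 h 41 min; less 30 min break → 8 h 11 min
Fri: 06:50–14:29 = 7 h 39 min; less 30 min break → 7 h 9 min
Sat: 08:59–19:32 = 10 h 33 min; less 30 min break → 10 h 3 min
Sun: 09:07–18:45 = 9 h 38 min; less 30 min break → 9 h 8 min
Total: 4 h 35 min + 10 h 35 min + 10 h 54 min + 8 h 11 min + 7 h 9 min + 10 h 3 min + 9 h 8 min = 60 h 35 min.

60.58 hours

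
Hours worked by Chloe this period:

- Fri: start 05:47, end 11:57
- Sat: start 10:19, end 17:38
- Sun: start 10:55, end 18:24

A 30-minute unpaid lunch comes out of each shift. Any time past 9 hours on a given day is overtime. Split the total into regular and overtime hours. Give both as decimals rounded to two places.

Fri: 05:47–11:57 = 6 h 10 min; less 30 min break → 5 h 40 min
Sat: 10:19–17:38 = 7 h 19 min; less 30 min break → 6 h 49 min
Sun: 10:55–18:24 = 7 h 29 min; less 30 min break → 6 h 59 min
Fri reg 5 h 40 min / OT 0 h 0 min; Sat reg 6 h 49 min / OT 0 h 0 min; Sun reg 6 h 59 min / OT 0 h 0 min.
Totals: regular 19 h 28 min, overtime 0 h 0 min.

Regular 19.47 hours, overtime 0.00 hours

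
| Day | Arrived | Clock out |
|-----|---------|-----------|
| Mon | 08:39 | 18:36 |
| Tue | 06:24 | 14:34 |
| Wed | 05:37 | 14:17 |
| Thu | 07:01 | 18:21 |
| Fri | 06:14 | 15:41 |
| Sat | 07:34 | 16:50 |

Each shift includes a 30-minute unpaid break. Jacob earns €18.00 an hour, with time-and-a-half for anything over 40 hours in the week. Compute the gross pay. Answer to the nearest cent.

Mon: 08:39–18:36 = 9 h 57 min; less 30 min break → 9 h 27 min
Tue: 06:24–14:34 = 8 h 10 min; less 30 min break → 7 h 40 min
Wed: 05:37–14:17 = 8 h 40 min; less 30 min break → 8 h 10 min
Thu: 07:01–18:21 = 11 h 20 min; less 30 min break → 10 h 50 min
Fri: 06:14–15:41 = 9 h 27 min; less 30 min break → 8 h 57 min
Sat: 07:34–16:50 = 9 h 16 min; less 30 min break → 8 h 46 min
Total worked: 53 h 50 min = 3230 min.
Regular 40 h 0 min = 2400 min at €18.00/h; overtime 13 h 50 min = 830 min at €27.00/h.
Pay = (2400 × €18.00 + 830 × €27.00) ÷ 60 = €1093.50.

€1093.50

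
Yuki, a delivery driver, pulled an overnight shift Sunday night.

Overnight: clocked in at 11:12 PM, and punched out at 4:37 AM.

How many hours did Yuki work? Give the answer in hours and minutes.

5 h 25 min

Overnight: 11:12 PM → midnight = 0 h 48 min; midnight → 4:37 AM = 4 h 37 min; span 5 h 25 min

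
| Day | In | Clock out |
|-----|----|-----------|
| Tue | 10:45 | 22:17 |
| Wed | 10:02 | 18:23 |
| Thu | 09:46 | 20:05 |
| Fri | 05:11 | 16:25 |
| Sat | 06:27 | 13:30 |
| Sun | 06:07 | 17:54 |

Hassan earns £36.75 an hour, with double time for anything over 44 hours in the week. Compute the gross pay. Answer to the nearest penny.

£2812.60

Tue: 10:45–22:17 = 11 h 32 min
Wed: 10:02–18:23 = 8 h 21 min
Thu: 09:46–20:05 = 10 h 19 min
Fri: 05:11–16:25 = 11 h 14 min
Sat: 06:27–13:30 = 7 h 3 min
Sun: 06:07–17:54 = 11 h 47 min
Total worked: 60 h 16 min = 3616 min.
Regular 44 h 0 min = 2640 min at £36.75/h; overtime 16 h 16 min = 976 min at £73.50/h.
Pay = (2640 × £36.75 + 976 × £73.50) ÷ 60 = £2812.60.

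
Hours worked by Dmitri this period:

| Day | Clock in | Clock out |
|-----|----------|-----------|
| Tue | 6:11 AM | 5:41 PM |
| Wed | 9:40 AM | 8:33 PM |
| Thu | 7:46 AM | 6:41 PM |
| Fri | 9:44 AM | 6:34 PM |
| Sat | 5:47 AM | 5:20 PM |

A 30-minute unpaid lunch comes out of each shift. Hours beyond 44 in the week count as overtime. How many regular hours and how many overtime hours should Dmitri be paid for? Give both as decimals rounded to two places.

Regular 44.00 hours, overtime 7.18 hours

Tue: 6:11 AM–5:41 PM = 11 h 30 min; less 30 min break → 11 h 0 min
Wed: 9:40 AM–8:33 PM = 10 h 53 min; less 30 min break → 10 h 23 min
Thu: 7:46 AM–6:41 PM = 10 h 55 min; less 30 min break → 10 h 25 min
Fri: 9:44 AM–6:34 PM = 8 h 50 min; less 30 min break → 8 h 20 min
Sat: 5:47 AM–5:20 PM = 11 h 33 min; less 30 min break → 11 h 3 min
Total worked: 51 h 11 min = 51.18 h.
Threshold 44 h → overtime 7 h 11 min, regular 44 h 0 min.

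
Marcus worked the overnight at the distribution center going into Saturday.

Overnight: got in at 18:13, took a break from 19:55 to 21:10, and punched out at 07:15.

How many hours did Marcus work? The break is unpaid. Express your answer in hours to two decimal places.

11.78 hours

Overnight: 18:13 → midnight = 5 h 47 min; midnight → 07:15 = 7 h 15 min; span 13 h 2 min; less 75 min break → 11 h 47 min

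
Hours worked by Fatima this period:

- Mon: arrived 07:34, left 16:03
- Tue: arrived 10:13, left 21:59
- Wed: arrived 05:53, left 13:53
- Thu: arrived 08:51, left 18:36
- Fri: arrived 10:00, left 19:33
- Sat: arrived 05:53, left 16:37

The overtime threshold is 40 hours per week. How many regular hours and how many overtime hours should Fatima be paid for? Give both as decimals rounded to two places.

Regular 40.00 hours, overtime 18.28 hours

Mon: 07:34–16:03 = 8 h 29 min
Tue: 10:13–21:59 = 11 h 46 min
Wed: 05:53–13:53 = 8 h 0 min
Thu: 08:51–18:36 = 9 h 45 min
Fri: 10:00–19:33 = 9 h 33 min
Sat: 05:53–16:37 = 10 h 44 min
Total worked: 58 h 17 min = 58.28 h.
Threshold 40 h → overtime 18 h 17 min, regular 40 h 0 min.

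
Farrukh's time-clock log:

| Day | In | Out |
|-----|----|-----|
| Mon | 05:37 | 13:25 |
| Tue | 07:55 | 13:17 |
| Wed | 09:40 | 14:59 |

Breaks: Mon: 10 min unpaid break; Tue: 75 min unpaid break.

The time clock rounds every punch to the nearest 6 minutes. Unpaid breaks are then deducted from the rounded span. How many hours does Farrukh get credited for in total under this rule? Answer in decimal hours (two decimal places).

17.08 hours

Mon: in 05:37→05:36, out 13:25→13:24; 7 h 48 min − 10 min = 7 h 38 min
Tue: in 07:55→07:54, out 13:17→13:18; 5 h 24 min − 75 min = 4 h 9 min
Wed: in 09:40→09:42, out 14:59→15:00; 5 h 18 min
Total credited: 17 h 5 min.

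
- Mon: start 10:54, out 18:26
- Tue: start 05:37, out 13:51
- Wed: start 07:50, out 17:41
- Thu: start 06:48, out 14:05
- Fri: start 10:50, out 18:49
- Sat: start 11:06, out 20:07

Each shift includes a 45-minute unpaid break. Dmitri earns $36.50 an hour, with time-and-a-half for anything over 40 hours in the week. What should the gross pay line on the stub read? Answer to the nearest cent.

$1755.65

Mon: 10:54–18:26 = 7 h 32 min; less 45 min break → 6 h 47 min
Tue: 05:37–13:51 = 8 h 14 min; less 45 min break → 7 h 29 min
Wed: 07:50–17:41 = 9 h 51 min; less 45 min break → 9 h 6 min
Thu: 06:48–14:05 = 7 h 17 min; less 45 min break → 6 h 32 min
Fri: 10:50–18:49 = 7 h 59 min; less 45 min break → 7 h 14 min
Sat: 11:06–20:07 = 9 h 1 min; less 45 min break → 8 h 16 min
Total worked: 45 h 24 min = 2724 min.
Regular 40 h 0 min = 2400 min at $36.50/h; overtime 5 h 24 min = 324 min at $54.75/h.
Pay = (2400 × $36.50 + 324 × $54.75) ÷ 60 = $1755.65.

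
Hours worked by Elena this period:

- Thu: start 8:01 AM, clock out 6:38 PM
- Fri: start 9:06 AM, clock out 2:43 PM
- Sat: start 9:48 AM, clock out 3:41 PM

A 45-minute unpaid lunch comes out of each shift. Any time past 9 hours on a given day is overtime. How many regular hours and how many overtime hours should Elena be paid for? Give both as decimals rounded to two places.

Thu: 8:01 AM–6:38 PM = 10 h 37 min; less 45 min break → 9 h 52 min
Fri: 9:06 AM–2:43 PM = 5 h 37 min; less 45 min break → 4 h 52 min
Sat: 9:48 AM–3:41 PM = 5 h 53 min; less 45 min break → 5 h 8 min
Thu reg 9 h 0 min / OT 0 h 52 min; Fri reg 4 h 52 min / OT 0 h 0 min; Sat reg 5 h 8 min / OT 0 h 0 min.
Totals: regular 19 h 0 min, overtime 0 h 52 min.

Regular 19.00 hours, overtime 0.87 hours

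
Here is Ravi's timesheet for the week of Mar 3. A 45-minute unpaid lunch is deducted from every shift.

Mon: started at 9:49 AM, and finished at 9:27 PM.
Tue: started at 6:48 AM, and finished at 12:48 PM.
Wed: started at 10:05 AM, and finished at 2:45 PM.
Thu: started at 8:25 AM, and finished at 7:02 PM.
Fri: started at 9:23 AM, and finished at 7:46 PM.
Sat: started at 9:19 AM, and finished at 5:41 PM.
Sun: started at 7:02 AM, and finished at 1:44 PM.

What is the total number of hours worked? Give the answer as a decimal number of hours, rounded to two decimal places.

53.12 hours

Mon: 9:49 AM–9:27 PM = 11 h 38 min; less 45 min break → 10 h 53 min
Tue: 6:48 AM–12:48 PM = 6 h 0 min; less 45 min break → 5 h 15 min
Wed: 10:05 AM–2:45 PM = 4 h 40 min; less 45 min break → 3 h 55 min
Thu: 8:25 AM–7:02 PM = 10 h 37 min; less 45 min break → 9 h 52 min
Fri: 9:23 AM–7:46 PM = 10 h 23 min; less 45 min break → 9 h 38 min
Sat: 9:19 AM–5:41 PM = 8 h 22 min; less 45 min break → 7 h 37 min
Sun: 7:02 AM–1:44 PM = 6 h 42 min; less 45 min break → 5 h 57 min
Total: 10 h 53 min + 5 h 15 min + 3 h 55 min + 9 h 52 min + 9 h 38 min + 7 h 37 min + 5 h 57 min = 53 h 7 min.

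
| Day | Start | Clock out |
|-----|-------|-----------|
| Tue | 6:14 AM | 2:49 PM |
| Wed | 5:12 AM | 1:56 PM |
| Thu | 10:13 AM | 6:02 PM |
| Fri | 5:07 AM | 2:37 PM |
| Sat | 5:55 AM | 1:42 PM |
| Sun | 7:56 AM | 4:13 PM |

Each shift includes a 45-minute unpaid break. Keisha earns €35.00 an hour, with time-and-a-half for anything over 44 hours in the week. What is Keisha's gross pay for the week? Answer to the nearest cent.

Tue: 6:14 AM–2:49 PM = 8 h 35 min; less 45 min break → 7 h 50 min
Wed: 5:12 AM–1:56 PM = 8 h 44 min; less 45 min break → 7 h 59 min
Thu: 10:13 AM–6:02 PM = 7 h 49 min; less 45 min break → 7 h 4 min
Fri: 5:07 AM–2:37 PM = 9 h 30 min; less 45 min break → 8 h 45 min
Sat: 5:55 AM–1:42 PM = 7 h 47 min; less 45 min break → 7 h 2 min
Sun: 7:56 AM–4:13 PM = 8 h 17 min; less 45 min break → 7 h 32 min
Total worked: 46 h 12 min = 2772 min.
Regular 44 h 0 min = 2640 min at €35.00/h; overtime 2 h 12 min = 132 min at €52.50/h.
Pay = (2640 × €35.00 + 132 × €52.50) ÷ 60 = €1655.50.

€1655.50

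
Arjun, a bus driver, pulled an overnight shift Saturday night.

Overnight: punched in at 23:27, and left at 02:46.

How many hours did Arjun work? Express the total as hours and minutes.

Overnight: 23:27 → midnight = 0 h 33 min; midnight → 02:46 = 2 h 46 min; span 3 h 19 min

3 h 19 min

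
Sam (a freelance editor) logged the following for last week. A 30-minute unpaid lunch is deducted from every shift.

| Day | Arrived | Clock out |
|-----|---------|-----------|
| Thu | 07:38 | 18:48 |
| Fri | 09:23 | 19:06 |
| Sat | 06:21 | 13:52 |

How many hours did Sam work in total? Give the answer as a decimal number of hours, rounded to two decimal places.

Thu: 07:38–18:48 = 11 h 10 min; less 30 min break → 10 h 40 min
Fri: 09:23–19:06 = 9 h 43 min; less 30 min break → 9 h 13 min
Sat: 06:21–13:52 = 7 h 31 min; less 30 min break → 7 h 1 min
Total: 10 h 40 min + 9 h 13 min + 7 h 1 min = 26 h 54 min.

26.90 hours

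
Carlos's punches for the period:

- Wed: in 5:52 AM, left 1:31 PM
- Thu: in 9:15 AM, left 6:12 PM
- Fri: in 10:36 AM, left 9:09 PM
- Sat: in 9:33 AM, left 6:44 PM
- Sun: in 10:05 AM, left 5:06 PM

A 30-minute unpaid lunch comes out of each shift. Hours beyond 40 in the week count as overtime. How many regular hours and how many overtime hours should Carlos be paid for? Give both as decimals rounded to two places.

Wed: 5:52 AM–1:31 PM = 7 h 39 min; less 30 min break → 7 h 9 min
Thu: 9:15 AM–6:12 PM = 8 h 57 min; less 30 min break → 8 h 27 min
Fri: 10:36 AM–9:09 PM = 10 h 33 min; less 30 min break → 10 h 3 min
Sat: 9:33 AM–6:44 PM = 9 h 11 min; less 30 min break → 8 h 41 min
Sun: 10:05 AM–5:06 PM = 7 h 1 min; less 30 min break → 6 h 31 min
Total worked: 40 h 51 min = 40.85 h.
Threshold 40 h → overtime 0 h 51 min, regular 40 h 0 min.

Regular 40.00 hours, overtime 0.85 hours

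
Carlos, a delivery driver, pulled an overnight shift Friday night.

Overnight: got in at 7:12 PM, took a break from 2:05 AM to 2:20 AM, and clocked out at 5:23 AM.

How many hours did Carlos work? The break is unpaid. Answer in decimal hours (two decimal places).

Overnight: 7:12 PM → midnight = 4 h 48 min; midnight → 5:23 AM = 5 h 23 min; span 10 h 11 min; less 15 min break → 9 h 56 min

9.93 hours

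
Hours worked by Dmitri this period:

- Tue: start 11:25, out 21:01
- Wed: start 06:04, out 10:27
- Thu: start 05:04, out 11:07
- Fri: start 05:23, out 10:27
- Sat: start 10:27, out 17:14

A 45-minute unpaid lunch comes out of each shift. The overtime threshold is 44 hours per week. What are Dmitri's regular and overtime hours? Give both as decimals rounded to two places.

Regular 28.13 hours, overtime 0.00 hours

Tue: 11:25–21:01 = 9 h 36 min; less 45 min break → 8 h 51 min
Wed: 06:04–10:27 = 4 h 23 min; less 45 min break → 3 h 38 min
Thu: 05:04–11:07 = 6 h 3 min; less 45 min break → 5 h 18 min
Fri: 05:23–10:27 = 5 h 4 min; less 45 min break → 4 h 19 min
Sat: 10:27–17:14 = 6 h 47 min; less 45 min break → 6 h 2 min
Total worked: 28 h 8 min = 28.13 h.
Threshold 44 h → overtime 0 h 0 min, regular 28 h 8 min.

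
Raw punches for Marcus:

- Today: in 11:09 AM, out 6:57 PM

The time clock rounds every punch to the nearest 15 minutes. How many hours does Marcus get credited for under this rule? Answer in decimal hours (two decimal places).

Today: in 11:09 AM→11:15 AM, out 6:57 PM→7:00 PM; 7 h 45 min

7.75 hours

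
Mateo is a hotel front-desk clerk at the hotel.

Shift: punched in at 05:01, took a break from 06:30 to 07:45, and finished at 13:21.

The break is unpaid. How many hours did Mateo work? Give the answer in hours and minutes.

7 h 5 min

Shift: 05:01–13:21 = 8 h 20 min; less 75 min break → 7 h 5 min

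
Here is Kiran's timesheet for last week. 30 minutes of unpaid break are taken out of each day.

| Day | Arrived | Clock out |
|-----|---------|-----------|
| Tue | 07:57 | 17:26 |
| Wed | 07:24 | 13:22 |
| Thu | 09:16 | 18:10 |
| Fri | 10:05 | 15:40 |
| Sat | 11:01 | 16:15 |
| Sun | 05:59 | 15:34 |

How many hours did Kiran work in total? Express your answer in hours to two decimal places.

41.75 hours

Tue: 07:57–17:26 = 9 h 29 min; less 30 min break → 8 h 59 min
Wed: 07:24–13:22 = 5 h 58 min; less 30 min break → 5 h 28 min
Thu: 09:16–18:10 = 8 h 54 min; less 30 min break → 8 h 24 min
Fri: 10:05–15:40 = 5 h 35 min; less 30 min break → 5 h 5 min
Sat: 11:01–16:15 = 5 h 14 min; less 30 min break → 4 h 44 min
Sun: 05:59–15:34 = 9 h 35 min; less 30 min break → 9 h 5 min
Total: 8 h 59 min + 5 h 28 min + 8 h 24 min + 5 h 5 min + 4 h 44 min + 9 h 5 min = 41 h 45 min.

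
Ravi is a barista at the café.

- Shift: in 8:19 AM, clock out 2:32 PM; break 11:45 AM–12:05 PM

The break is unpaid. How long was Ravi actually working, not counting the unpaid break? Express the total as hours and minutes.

Shift: 8:19 AM–2:32 PM = 6 h 13 min; less 20 min break → 5 h 53 min

5 h 53 min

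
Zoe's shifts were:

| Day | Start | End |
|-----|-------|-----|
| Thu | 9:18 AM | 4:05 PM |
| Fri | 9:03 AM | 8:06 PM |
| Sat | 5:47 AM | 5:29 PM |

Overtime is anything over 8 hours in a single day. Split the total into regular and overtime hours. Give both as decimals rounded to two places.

Regular 22.78 hours, overtime 6.75 hours

Thu: 9:18 AM–4:05 PM = 6 h 47 min
Fri: 9:03 AM–8:06 PM = 11 h 3 min
Sat: 5:47 AM–5:29 PM = 11 h 42 min
Thu reg 6 h 47 min / OT 0 h 0 min; Fri reg 8 h 0 min / OT 3 h 3 min; Sat reg 8 h 0 min / OT 3 h 42 min.
Totals: regular 22 h 47 min, overtime 6 h 45 min.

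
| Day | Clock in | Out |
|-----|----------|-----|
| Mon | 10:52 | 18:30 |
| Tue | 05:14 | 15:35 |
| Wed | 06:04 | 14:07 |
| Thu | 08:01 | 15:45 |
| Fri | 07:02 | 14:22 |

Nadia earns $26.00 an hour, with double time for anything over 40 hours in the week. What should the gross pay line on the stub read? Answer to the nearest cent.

$1097.20

Mon: 10:52–18:30 = 7 h 38 min
Tue: 05:14–15:35 = 10 h 21 min
Wed: 06:04–14:07 = 8 h 3 min
Thu: 08:01–15:45 = 7 h 44 min
Fri: 07:02–14:22 = 7 h 20 min
Total worked: 41 h 6 min = 2466 min.
Regular 40 h 0 min = 2400 min at $26.00/h; overtime 1 h 6 min = 66 min at $52.00/h.
Pay = (2400 × $26.00 + 66 × $52.00) ÷ 60 = $1097.20.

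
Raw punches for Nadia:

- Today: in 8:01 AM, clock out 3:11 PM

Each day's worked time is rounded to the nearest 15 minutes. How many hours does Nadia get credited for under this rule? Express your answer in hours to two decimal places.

7.25 hours

Today: 8:01 AM–3:11 PM = 7 h 10 min → rounds to 7 h 15 min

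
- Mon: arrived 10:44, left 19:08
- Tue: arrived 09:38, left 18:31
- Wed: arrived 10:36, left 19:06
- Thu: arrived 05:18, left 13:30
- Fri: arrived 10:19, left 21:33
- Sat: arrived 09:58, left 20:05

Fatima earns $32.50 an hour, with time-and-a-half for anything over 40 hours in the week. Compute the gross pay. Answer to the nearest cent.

Mon: 10:44–19:08 = 8 h 24 min
Tue: 09:38–18:31 = 8 h 53 min
Wed: 10:36–19:06 = 8 h 30 min
Thu: 05:18–13:30 = 8 h 12 min
Fri: 10:19–21:33 = 11 h 14 min
Sat: 09:58–20:05 = 10 h 7 min
Total worked: 55 h 20 min = 3320 min.
Regular 40 h 0 min = 2400 min at $32.50/h; overtime 15 h 20 min = 920 min at $48.75/h.
Pay = (2400 × $32.50 + 920 × $48.75) ÷ 60 = $2047.50.

$2047.50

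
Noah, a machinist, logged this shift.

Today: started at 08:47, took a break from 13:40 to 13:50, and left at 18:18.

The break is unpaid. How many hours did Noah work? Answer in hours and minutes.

9 h 21 min

Today: 08:47–18:18 = 9 h 31 min; less 10 min break → 9 h 21 min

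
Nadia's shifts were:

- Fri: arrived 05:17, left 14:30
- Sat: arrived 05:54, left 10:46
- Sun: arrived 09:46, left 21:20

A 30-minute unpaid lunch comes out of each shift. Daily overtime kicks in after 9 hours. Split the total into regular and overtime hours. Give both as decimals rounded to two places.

Regular 22.08 hours, overtime 2.07 hours

Fri: 05:17–14:30 = 9 h 13 min; less 30 min break → 8 h 43 min
Sat: 05:54–10:46 = 4 h 52 min; less 30 min break → 4 h 22 min
Sun: 09:46–21:20 = 11 h 34 min; less 30 min break → 11 h 4 min
Fri reg 8 h 43 min / OT 0 h 0 min; Sat reg 4 h 22 min / OT 0 h 0 min; Sun reg 9 h 0 min / OT 2 h 4 min.
Totals: regular 22 h 5 min, overtime 2 h 4 min.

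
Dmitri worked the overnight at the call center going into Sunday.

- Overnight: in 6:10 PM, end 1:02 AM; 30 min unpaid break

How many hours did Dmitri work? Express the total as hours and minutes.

Overnight: 6:10 PM → midnight = 5 h 50 min; midnight → 1:02 AM = 1 h 2 min; span 6 h 52 min; less 30 min break → 6 h 22 min

6 h 22 min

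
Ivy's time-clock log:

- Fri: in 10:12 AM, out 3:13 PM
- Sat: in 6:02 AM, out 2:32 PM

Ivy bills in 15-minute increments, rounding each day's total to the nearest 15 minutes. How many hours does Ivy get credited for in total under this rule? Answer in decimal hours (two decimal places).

13.50 hours

Fri: 10:12 AM–3:13 PM = 5 h 1 min → rounds to 5 h 0 min
Sat: 6:02 AM–2:32 PM = 8 h 30 min → rounds to 8 h 30 min
Total credited: 13 h 30 min.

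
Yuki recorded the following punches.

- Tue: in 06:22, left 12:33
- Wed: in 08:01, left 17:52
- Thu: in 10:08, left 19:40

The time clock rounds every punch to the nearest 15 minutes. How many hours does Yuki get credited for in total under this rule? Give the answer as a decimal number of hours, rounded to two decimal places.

25.50 hours

Tue: in 06:22→06:15, out 12:33→12:30; 6 h 15 min
Wed: in 08:01→08:00, out 17:52→17:45; 9 h 45 min
Thu: in 10:08→10:15, out 19:40→19:45; 9 h 30 min
Total credited: 25 h 30 min.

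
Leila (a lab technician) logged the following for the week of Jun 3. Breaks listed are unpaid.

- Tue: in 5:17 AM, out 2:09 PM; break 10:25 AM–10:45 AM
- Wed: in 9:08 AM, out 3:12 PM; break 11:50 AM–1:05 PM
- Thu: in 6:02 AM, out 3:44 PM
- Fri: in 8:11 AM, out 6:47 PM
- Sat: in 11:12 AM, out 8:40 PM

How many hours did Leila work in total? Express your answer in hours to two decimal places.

43.12 hours

Tue: 5:17 AM–2:09 PM = 8 h 52 min; less 20 min break → 8 h 32 min
Wed: 9:08 AM–3:12 PM = 6 h 4 min; less 75 min break → 4 h 49 min
Thu: 6:02 AM–3:44 PM = 9 h 42 min
Fri: 8:11 AM–6:47 PM = 10 h 36 min
Sat: 11:12 AM–8:40 PM = 9 h 28 min
Total: 8 h 32 min + 4 h 49 min + 9 h 42 min + 10 h 36 min + 9 h 28 min = 43 h 7 min.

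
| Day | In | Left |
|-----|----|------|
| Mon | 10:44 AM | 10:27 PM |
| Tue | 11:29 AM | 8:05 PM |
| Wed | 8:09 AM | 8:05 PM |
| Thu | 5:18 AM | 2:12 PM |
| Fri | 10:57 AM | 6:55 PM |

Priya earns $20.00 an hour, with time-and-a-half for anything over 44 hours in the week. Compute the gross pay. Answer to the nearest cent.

$1033.50

Mon: 10:44 AM–10:27 PM = 11 h 43 min
Tue: 11:29 AM–8:05 PM = 8 h 36 min
Wed: 8:09 AM–8:05 PM = 11 h 56 min
Thu: 5:18 AM–2:12 PM = 8 h 54 min
Fri: 10:57 AM–6:55 PM = 7 h 58 min
Total worked: 49 h 7 min = 2947 min.
Regular 44 h 0 min = 2640 min at $20.00/h; overtime 5 h 7 min = 307 min at $30.00/h.
Pay = (2640 × $20.00 + 307 × $30.00) ÷ 60 = $1033.50.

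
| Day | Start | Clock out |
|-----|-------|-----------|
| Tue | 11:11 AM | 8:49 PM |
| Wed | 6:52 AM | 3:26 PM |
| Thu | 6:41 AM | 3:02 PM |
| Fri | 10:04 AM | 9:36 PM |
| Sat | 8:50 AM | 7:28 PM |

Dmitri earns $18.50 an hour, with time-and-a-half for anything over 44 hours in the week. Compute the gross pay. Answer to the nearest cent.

$944.89

Tue: 11:11 AM–8:49 PM = 9 h 38 min
Wed: 6:52 AM–3:26 PM = 8 h 34 min
Thu: 6:41 AM–3:02 PM = 8 h 21 min
Fri: 10:04 AM–9:36 PM = 11 h 32 min
Sat: 8:50 AM–7:28 PM = 10 h 38 min
Total worked: 48 h 43 min = 2923 min.
Regular 44 h 0 min = 2640 min at $18.50/h; overtime 4 h 43 min = 283 min at $27.75/h.
Pay = (2640 × $18.50 + 283 × $27.75) ÷ 60 = $944.89.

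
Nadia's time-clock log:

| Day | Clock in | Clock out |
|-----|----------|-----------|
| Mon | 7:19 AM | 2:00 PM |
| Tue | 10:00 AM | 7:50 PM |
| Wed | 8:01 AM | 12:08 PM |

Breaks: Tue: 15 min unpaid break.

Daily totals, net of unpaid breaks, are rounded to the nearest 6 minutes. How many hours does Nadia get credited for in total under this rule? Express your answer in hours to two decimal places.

20.40 hours

Mon: 7:19 AM–2:00 PM = 6 h 41 min → rounds to 6 h 42 min
Tue: 10:00 AM–7:50 PM = 9 h 50 min − 15 min = 9 h 35 min → rounds to 9 h 36 min
Wed: 8:01 AM–12:08 PM = 4 h 7 min → rounds to 4 h 6 min
Total credited: 20 h 24 min.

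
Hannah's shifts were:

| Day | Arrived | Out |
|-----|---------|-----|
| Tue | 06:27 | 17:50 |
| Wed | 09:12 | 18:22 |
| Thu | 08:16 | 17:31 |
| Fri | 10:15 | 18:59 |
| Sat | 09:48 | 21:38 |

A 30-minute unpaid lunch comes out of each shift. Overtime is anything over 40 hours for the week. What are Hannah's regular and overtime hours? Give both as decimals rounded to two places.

Regular 40.00 hours, overtime 7.87 hours

Tue: 06:27–17:50 = 11 h 23 min; less 30 min break → 10 h 53 min
Wed: 09:12–18:22 = 9 h 10 min; less 30 min break → 8 h 40 min
Thu: 08:16–17:31 = 9 h 15 min; less 30 min break → 8 h 45 min
Fri: 10:15–18:59 = 8 h 44 min; less 30 min break → 8 h 14 min
Sat: 09:48–21:38 = 11 h 50 min; less 30 min break → 11 h 20 min
Total worked: 47 h 52 min = 47.87 h.
Threshold 40 h → overtime 7 h 52 min, regular 40 h 0 min.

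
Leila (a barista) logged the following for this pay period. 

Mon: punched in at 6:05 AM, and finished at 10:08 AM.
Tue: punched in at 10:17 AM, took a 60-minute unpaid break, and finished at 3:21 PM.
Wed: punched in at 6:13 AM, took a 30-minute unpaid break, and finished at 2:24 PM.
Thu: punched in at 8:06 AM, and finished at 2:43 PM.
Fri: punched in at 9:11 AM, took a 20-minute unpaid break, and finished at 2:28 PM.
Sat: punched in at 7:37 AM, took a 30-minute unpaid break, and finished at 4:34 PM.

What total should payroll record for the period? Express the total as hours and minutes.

Mon: 6:05 AM–10:08 AM = 4 h 3 min
Tue: 10:17 AM–3:21 PM = 5 h 4 min; less 60 min break → 4 h 4 min
Wed: 6:13 AM–2:24 PM = 8 h 11 min; less 30 min break → 7 h 41 min
Thu: 8:06 AM–2:43 PM = 6 h 37 min
Fri: 9:11 AM–2:28 PM = 5 h 17 min; less 20 min break → 4 h 57 min
Sat: 7:37 AM–4:34 PM = 8 h 57 min; less 30 min break → 8 h 27 min
Total: 4 h 3 min + 4 h 4 min + 7 h 41 min + 6 h 37 min + 4 h 57 min + 8 h 27 min = 35 h 49 min.

35 h 49 min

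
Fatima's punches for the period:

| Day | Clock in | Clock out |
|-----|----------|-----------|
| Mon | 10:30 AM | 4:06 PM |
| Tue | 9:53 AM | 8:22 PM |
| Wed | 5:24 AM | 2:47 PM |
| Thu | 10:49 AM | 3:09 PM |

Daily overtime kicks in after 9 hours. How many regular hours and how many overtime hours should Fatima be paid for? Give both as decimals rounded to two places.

Regular 27.93 hours, overtime 1.87 hours

Mon: 10:30 AM–4:06 PM = 5 h 36 min
Tue: 9:53 AM–8:22 PM = 10 h 29 min
Wed: 5:24 AM–2:47 PM = 9 h 23 min
Thu: 10:49 AM–3:09 PM = 4 h 20 min
Mon reg 5 h 36 min / OT 0 h 0 min; Tue reg 9 h 0 min / OT 1 h 29 min; Wed reg 9 h 0 min / OT 0 h 23 min; Thu reg 4 h 20 min / OT 0 h 0 min.
Totals: regular 27 h 56 min, overtime 1 h 52 min.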